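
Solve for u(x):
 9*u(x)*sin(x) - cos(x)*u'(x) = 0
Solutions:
 u(x) = C1/cos(x)^9


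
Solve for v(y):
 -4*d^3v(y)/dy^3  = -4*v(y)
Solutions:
 v(y) = C3*exp(y) + (C1*sin(sqrt(3)*y/2) + C2*cos(sqrt(3)*y/2))*exp(-y/2)


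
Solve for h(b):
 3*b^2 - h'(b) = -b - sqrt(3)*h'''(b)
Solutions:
 h(b) = C1 + C2*exp(-3^(3/4)*b/3) + C3*exp(3^(3/4)*b/3) + b^3 + b^2/2 + 6*sqrt(3)*b


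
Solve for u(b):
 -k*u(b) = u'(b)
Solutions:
 u(b) = C1*exp(-b*k)


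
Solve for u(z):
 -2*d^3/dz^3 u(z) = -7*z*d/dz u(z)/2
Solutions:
 u(z) = C1 + Integral(C2*airyai(14^(1/3)*z/2) + C3*airybi(14^(1/3)*z/2), z)


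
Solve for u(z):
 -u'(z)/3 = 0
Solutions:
 u(z) = C1


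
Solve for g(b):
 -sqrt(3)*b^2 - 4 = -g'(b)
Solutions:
 g(b) = C1 + sqrt(3)*b^3/3 + 4*b


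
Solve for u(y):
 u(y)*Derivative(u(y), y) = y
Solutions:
 u(y) = -sqrt(C1 + y^2)
 u(y) = sqrt(C1 + y^2)


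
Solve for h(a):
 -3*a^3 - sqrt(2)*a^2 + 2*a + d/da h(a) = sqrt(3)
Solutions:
 h(a) = C1 + 3*a^4/4 + sqrt(2)*a^3/3 - a^2 + sqrt(3)*a


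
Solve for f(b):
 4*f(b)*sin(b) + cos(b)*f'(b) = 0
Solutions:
 f(b) = C1*cos(b)^4


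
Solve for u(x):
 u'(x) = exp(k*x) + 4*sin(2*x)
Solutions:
 u(x) = C1 - 2*cos(2*x) + exp(k*x)/k


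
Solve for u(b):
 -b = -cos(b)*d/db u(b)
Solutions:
 u(b) = C1 + Integral(b/cos(b), b)


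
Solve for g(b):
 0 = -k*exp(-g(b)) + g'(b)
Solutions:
 g(b) = log(C1 + b*k)


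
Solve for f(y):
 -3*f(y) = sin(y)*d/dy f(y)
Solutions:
 f(y) = C1*(cos(y) + 1)^(3/2)/(cos(y) - 1)^(3/2)


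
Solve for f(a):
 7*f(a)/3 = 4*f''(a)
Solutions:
 f(a) = C1*exp(-sqrt(21)*a/6) + C2*exp(sqrt(21)*a/6)


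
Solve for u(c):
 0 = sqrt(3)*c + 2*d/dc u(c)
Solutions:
 u(c) = C1 - sqrt(3)*c^2/4


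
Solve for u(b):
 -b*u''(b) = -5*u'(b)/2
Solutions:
 u(b) = C1 + C2*b^(7/2)


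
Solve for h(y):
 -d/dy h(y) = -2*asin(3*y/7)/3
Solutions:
 h(y) = C1 + 2*y*asin(3*y/7)/3 + 2*sqrt(49 - 9*y^2)/9


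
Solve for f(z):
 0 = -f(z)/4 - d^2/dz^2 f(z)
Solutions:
 f(z) = C1*sin(z/2) + C2*cos(z/2)


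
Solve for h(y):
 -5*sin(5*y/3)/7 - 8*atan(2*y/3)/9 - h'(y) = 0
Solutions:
 h(y) = C1 - 8*y*atan(2*y/3)/9 + 2*log(4*y^2 + 9)/3 + 3*cos(5*y/3)/7


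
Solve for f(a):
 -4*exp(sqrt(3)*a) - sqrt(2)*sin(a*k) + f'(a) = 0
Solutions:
 f(a) = C1 + 4*sqrt(3)*exp(sqrt(3)*a)/3 - sqrt(2)*cos(a*k)/k


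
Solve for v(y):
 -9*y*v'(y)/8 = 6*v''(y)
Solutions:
 v(y) = C1 + C2*erf(sqrt(6)*y/8)


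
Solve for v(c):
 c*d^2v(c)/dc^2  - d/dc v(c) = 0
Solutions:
 v(c) = C1 + C2*c^2


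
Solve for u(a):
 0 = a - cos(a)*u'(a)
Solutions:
 u(a) = C1 + Integral(a/cos(a), a)


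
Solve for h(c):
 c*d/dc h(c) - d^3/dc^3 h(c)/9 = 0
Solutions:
 h(c) = C1 + Integral(C2*airyai(3^(2/3)*c) + C3*airybi(3^(2/3)*c), c)


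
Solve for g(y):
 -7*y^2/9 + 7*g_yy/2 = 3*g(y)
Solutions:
 g(y) = C1*exp(-sqrt(42)*y/7) + C2*exp(sqrt(42)*y/7) - 7*y^2/27 - 49/81


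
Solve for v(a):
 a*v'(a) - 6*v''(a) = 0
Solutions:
 v(a) = C1 + C2*erfi(sqrt(3)*a/6)


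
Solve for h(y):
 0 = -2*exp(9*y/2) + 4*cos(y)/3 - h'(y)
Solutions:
 h(y) = C1 - 4*exp(9*y/2)/9 + 4*sin(y)/3


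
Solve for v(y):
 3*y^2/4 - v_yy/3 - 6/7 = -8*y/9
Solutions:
 v(y) = C1 + C2*y + 3*y^4/16 + 4*y^3/9 - 9*y^2/7


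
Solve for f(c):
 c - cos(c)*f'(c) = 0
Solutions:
 f(c) = C1 + Integral(c/cos(c), c)


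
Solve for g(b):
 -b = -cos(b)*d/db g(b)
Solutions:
 g(b) = C1 + Integral(b/cos(b), b)


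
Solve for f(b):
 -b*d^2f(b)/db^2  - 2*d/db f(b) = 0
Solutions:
 f(b) = C1 + C2/b


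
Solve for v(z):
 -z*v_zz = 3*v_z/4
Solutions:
 v(z) = C1 + C2*z^(1/4)


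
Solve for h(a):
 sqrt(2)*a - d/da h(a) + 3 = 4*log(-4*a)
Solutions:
 h(a) = C1 + sqrt(2)*a^2/2 - 4*a*log(-a) + a*(7 - 8*log(2))


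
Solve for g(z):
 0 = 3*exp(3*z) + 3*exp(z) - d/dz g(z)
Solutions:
 g(z) = C1 + exp(3*z) + 3*exp(z)


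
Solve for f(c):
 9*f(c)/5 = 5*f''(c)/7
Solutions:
 f(c) = C1*exp(-3*sqrt(7)*c/5) + C2*exp(3*sqrt(7)*c/5)


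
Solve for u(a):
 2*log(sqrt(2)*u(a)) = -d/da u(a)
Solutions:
 Integral(1/(2*log(_y) + log(2)), (_y, u(a))) = C1 - a


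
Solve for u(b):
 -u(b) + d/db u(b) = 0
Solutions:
 u(b) = C1*exp(b)


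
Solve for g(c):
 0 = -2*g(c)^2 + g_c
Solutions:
 g(c) = -1/(C1 + 2*c)


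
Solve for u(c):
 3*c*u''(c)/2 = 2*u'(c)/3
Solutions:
 u(c) = C1 + C2*c^(13/9)


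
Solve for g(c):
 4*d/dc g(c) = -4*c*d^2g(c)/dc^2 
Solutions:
 g(c) = C1 + C2*log(c)


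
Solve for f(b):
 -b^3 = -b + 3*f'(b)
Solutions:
 f(b) = C1 - b^4/12 + b^2/6


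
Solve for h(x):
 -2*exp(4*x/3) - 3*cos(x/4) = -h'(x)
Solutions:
 h(x) = C1 + 3*exp(4*x/3)/2 + 12*sin(x/4)


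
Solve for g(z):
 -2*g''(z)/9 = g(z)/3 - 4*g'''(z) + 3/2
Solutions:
 g(z) = C1*exp(z*(-(81*sqrt(6563) + 6562)^(1/3) - 1/(81*sqrt(6563) + 6562)^(1/3) + 2)/108)*sin(sqrt(3)*z*(-(81*sqrt(6563) + 6562)^(1/3) + (81*sqrt(6563) + 6562)^(-1/3))/108) + C2*exp(z*(-(81*sqrt(6563) + 6562)^(1/3) - 1/(81*sqrt(6563) + 6562)^(1/3) + 2)/108)*cos(sqrt(3)*z*(-(81*sqrt(6563) + 6562)^(1/3) + (81*sqrt(6563) + 6562)^(-1/3))/108) + C3*exp(z*((81*sqrt(6563) + 6562)^(-1/3) + 1 + (81*sqrt(6563) + 6562)^(1/3))/54) - 9/2


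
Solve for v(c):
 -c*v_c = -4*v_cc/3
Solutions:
 v(c) = C1 + C2*erfi(sqrt(6)*c/4)


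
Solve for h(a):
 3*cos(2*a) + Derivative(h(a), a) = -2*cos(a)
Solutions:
 h(a) = C1 - 2*sin(a) - 3*sin(2*a)/2


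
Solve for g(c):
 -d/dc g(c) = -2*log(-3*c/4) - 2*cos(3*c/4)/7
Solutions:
 g(c) = C1 + 2*c*log(-c) - 4*c*log(2) - 2*c + 2*c*log(3) + 8*sin(3*c/4)/21


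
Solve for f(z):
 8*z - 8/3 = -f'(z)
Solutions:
 f(z) = C1 - 4*z^2 + 8*z/3


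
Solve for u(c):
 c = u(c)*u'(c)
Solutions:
 u(c) = -sqrt(C1 + c^2)
 u(c) = sqrt(C1 + c^2)


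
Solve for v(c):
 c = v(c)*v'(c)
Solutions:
 v(c) = -sqrt(C1 + c^2)
 v(c) = sqrt(C1 + c^2)


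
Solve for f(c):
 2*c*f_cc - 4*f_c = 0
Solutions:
 f(c) = C1 + C2*c^3


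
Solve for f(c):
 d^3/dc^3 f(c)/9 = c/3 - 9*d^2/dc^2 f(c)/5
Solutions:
 f(c) = C1 + C2*c + C3*exp(-81*c/5) + 5*c^3/162 - 25*c^2/4374


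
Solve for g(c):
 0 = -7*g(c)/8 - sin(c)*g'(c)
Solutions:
 g(c) = C1*(cos(c) + 1)^(7/16)/(cos(c) - 1)^(7/16)


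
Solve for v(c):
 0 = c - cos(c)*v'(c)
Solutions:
 v(c) = C1 + Integral(c/cos(c), c)


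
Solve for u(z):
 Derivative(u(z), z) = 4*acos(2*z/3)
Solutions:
 u(z) = C1 + 4*z*acos(2*z/3) - 2*sqrt(9 - 4*z^2)


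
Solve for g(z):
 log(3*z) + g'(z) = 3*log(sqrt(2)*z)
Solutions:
 g(z) = C1 + 2*z*log(z) - 2*z + z*log(2*sqrt(2)/3)


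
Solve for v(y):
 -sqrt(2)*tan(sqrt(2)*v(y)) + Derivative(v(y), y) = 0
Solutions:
 v(y) = sqrt(2)*(pi - asin(C1*exp(2*y)))/2
 v(y) = sqrt(2)*asin(C1*exp(2*y))/2


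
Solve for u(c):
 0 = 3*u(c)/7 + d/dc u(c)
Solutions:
 u(c) = C1*exp(-3*c/7)


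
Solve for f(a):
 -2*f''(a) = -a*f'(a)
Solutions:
 f(a) = C1 + C2*erfi(a/2)


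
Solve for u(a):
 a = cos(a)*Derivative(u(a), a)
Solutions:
 u(a) = C1 + Integral(a/cos(a), a)


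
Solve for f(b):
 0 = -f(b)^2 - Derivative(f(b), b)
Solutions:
 f(b) = 1/(C1 + b)


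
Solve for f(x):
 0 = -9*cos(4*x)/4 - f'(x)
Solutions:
 f(x) = C1 - 9*sin(4*x)/16


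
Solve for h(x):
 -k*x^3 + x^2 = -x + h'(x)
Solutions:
 h(x) = C1 - k*x^4/4 + x^3/3 + x^2/2


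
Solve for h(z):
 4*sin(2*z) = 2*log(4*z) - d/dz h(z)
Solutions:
 h(z) = C1 + 2*z*log(z) - 2*z + 4*z*log(2) + 2*cos(2*z)


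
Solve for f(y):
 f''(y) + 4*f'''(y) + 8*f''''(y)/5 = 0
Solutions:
 f(y) = C1 + C2*y + C3*exp(y*(-5 + sqrt(15))/4) + C4*exp(-y*(sqrt(15) + 5)/4)


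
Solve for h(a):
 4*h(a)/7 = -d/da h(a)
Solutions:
 h(a) = C1*exp(-4*a/7)


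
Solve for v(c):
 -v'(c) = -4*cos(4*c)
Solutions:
 v(c) = C1 + sin(4*c)


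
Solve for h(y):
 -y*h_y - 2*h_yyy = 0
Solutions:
 h(y) = C1 + Integral(C2*airyai(-2^(2/3)*y/2) + C3*airybi(-2^(2/3)*y/2), y)


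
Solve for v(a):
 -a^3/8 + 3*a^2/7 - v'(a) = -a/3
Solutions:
 v(a) = C1 - a^4/32 + a^3/7 + a^2/6


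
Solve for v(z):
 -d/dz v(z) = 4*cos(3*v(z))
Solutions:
 v(z) = -asin((C1 + exp(24*z))/(C1 - exp(24*z)))/3 + pi/3
 v(z) = asin((C1 + exp(24*z))/(C1 - exp(24*z)))/3


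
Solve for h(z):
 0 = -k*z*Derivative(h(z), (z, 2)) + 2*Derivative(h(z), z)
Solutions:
 h(z) = C1 + z^(((re(k) + 2)*re(k) + im(k)^2)/(re(k)^2 + im(k)^2))*(C2*sin(2*log(z)*Abs(im(k))/(re(k)^2 + im(k)^2)) + C3*cos(2*log(z)*im(k)/(re(k)^2 + im(k)^2)))


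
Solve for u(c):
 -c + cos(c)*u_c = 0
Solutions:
 u(c) = C1 + Integral(c/cos(c), c)


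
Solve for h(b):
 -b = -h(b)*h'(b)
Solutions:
 h(b) = -sqrt(C1 + b^2)
 h(b) = sqrt(C1 + b^2)


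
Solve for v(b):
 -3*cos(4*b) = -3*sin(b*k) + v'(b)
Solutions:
 v(b) = C1 - 3*sin(4*b)/4 - 3*cos(b*k)/k


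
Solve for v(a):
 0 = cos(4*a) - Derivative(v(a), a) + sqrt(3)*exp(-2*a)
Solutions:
 v(a) = C1 + sin(4*a)/4 - sqrt(3)*exp(-2*a)/2


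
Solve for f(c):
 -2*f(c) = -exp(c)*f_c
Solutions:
 f(c) = C1*exp(-2*exp(-c))


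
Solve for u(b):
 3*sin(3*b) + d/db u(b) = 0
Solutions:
 u(b) = C1 + cos(3*b)


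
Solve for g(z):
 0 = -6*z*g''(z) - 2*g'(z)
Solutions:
 g(z) = C1 + C2*z^(2/3)


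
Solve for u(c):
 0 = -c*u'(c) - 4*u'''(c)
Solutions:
 u(c) = C1 + Integral(C2*airyai(-2^(1/3)*c/2) + C3*airybi(-2^(1/3)*c/2), c)


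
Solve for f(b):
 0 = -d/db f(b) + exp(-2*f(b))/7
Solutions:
 f(b) = log(-sqrt(C1 + 14*b)) - log(7)
 f(b) = log(C1 + 14*b)/2 - log(7)


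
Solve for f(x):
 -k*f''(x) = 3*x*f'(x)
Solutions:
 f(x) = C1 + C2*sqrt(k)*erf(sqrt(6)*x*sqrt(1/k)/2)


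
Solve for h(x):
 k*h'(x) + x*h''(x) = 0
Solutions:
 h(x) = C1 + x^(1 - re(k))*(C2*sin(log(x)*Abs(im(k))) + C3*cos(log(x)*im(k)))


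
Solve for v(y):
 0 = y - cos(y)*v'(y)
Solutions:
 v(y) = C1 + Integral(y/cos(y), y)


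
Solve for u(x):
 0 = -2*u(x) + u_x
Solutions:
 u(x) = C1*exp(2*x)


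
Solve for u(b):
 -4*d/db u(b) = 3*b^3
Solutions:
 u(b) = C1 - 3*b^4/16


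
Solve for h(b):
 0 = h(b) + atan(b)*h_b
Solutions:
 h(b) = C1*exp(-Integral(1/atan(b), b))


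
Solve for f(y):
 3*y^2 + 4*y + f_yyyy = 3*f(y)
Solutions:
 f(y) = C1*exp(-3^(1/4)*y) + C2*exp(3^(1/4)*y) + C3*sin(3^(1/4)*y) + C4*cos(3^(1/4)*y) + y^2 + 4*y/3


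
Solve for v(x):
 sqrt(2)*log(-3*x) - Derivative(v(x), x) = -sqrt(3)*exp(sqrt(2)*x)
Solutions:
 v(x) = C1 + sqrt(2)*x*log(-x) + sqrt(2)*x*(-1 + log(3)) + sqrt(6)*exp(sqrt(2)*x)/2


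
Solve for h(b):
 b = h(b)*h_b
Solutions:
 h(b) = -sqrt(C1 + b^2)
 h(b) = sqrt(C1 + b^2)


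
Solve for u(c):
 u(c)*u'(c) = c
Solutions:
 u(c) = -sqrt(C1 + c^2)
 u(c) = sqrt(C1 + c^2)


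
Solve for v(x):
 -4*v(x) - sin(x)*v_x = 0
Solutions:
 v(x) = C1*(cos(x)^2 + 2*cos(x) + 1)/(cos(x)^2 - 2*cos(x) + 1)


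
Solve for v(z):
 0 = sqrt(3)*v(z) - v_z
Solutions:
 v(z) = C1*exp(sqrt(3)*z)


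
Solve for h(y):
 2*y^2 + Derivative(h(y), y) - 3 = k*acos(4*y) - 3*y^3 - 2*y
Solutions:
 h(y) = C1 + k*(y*acos(4*y) - sqrt(1 - 16*y^2)/4) - 3*y^4/4 - 2*y^3/3 - y^2 + 3*y


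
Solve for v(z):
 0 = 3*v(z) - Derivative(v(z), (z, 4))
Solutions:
 v(z) = C1*exp(-3^(1/4)*z) + C2*exp(3^(1/4)*z) + C3*sin(3^(1/4)*z) + C4*cos(3^(1/4)*z)


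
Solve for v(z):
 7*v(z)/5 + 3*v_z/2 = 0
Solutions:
 v(z) = C1*exp(-14*z/15)


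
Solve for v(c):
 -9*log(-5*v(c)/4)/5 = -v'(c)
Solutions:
 -5*Integral(1/(log(-_y) - 2*log(2) + log(5)), (_y, v(c)))/9 = C1 - c


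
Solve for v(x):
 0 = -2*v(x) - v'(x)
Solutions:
 v(x) = C1*exp(-2*x)


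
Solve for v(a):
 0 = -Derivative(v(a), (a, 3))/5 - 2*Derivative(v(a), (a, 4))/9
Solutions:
 v(a) = C1 + C2*a + C3*a^2 + C4*exp(-9*a/10)


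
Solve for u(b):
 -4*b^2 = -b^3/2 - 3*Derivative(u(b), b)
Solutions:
 u(b) = C1 - b^4/24 + 4*b^3/9


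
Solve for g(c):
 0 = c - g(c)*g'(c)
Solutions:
 g(c) = -sqrt(C1 + c^2)
 g(c) = sqrt(C1 + c^2)


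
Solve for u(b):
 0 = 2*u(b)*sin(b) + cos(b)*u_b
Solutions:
 u(b) = C1*cos(b)^2


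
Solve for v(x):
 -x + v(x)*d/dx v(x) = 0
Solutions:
 v(x) = -sqrt(C1 + x^2)
 v(x) = sqrt(C1 + x^2)


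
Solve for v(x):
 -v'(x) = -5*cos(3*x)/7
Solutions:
 v(x) = C1 + 5*sin(3*x)/21


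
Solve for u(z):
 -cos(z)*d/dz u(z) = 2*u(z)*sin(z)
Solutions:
 u(z) = C1*cos(z)^2


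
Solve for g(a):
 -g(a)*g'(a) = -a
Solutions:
 g(a) = -sqrt(C1 + a^2)
 g(a) = sqrt(C1 + a^2)


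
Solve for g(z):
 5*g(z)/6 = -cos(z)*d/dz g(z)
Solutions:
 g(z) = C1*(sin(z) - 1)^(5/12)/(sin(z) + 1)^(5/12)


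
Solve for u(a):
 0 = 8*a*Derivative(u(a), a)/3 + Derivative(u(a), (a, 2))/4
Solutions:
 u(a) = C1 + C2*erf(4*sqrt(3)*a/3)


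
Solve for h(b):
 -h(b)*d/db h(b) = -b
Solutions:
 h(b) = -sqrt(C1 + b^2)
 h(b) = sqrt(C1 + b^2)


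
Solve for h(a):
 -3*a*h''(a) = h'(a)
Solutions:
 h(a) = C1 + C2*a^(2/3)


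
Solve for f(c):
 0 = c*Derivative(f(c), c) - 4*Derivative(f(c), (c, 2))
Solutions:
 f(c) = C1 + C2*erfi(sqrt(2)*c/4)


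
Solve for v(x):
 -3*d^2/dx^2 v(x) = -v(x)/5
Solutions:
 v(x) = C1*exp(-sqrt(15)*x/15) + C2*exp(sqrt(15)*x/15)


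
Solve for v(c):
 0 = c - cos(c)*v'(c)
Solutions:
 v(c) = C1 + Integral(c/cos(c), c)


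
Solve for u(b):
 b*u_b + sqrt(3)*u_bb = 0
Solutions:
 u(b) = C1 + C2*erf(sqrt(2)*3^(3/4)*b/6)


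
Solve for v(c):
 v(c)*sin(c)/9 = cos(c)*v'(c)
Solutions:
 v(c) = C1/cos(c)^(1/9)


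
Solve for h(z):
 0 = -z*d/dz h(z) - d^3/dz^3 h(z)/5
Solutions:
 h(z) = C1 + Integral(C2*airyai(-5^(1/3)*z) + C3*airybi(-5^(1/3)*z), z)


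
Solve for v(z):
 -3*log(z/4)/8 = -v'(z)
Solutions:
 v(z) = C1 + 3*z*log(z)/8 - 3*z*log(2)/4 - 3*z/8


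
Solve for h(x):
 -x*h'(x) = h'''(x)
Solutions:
 h(x) = C1 + Integral(C2*airyai(-x) + C3*airybi(-x), x)


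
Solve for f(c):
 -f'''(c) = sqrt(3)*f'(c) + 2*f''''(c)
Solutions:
 f(c) = C1 + C2*exp(c*(-2 + (1 + 54*sqrt(3) + sqrt(-1 + (1 + 54*sqrt(3))^2))^(-1/3) + (1 + 54*sqrt(3) + sqrt(-1 + (1 + 54*sqrt(3))^2))^(1/3))/12)*sin(sqrt(3)*c*(-(1 + 54*sqrt(3) + sqrt(-1 + (1 + 54*sqrt(3))^2))^(1/3) + (1 + 54*sqrt(3) + sqrt(-1 + (1 + 54*sqrt(3))^2))^(-1/3))/12) + C3*exp(c*(-2 + (1 + 54*sqrt(3) + sqrt(-1 + (1 + 54*sqrt(3))^2))^(-1/3) + (1 + 54*sqrt(3) + sqrt(-1 + (1 + 54*sqrt(3))^2))^(1/3))/12)*cos(sqrt(3)*c*(-(1 + 54*sqrt(3) + sqrt(-1 + (1 + 54*sqrt(3))^2))^(1/3) + (1 + 54*sqrt(3) + sqrt(-1 + (1 + 54*sqrt(3))^2))^(-1/3))/12) + C4*exp(-c*((1 + 54*sqrt(3) + sqrt(-1 + (1 + 54*sqrt(3))^2))^(-1/3) + 1 + (1 + 54*sqrt(3) + sqrt(-1 + (1 + 54*sqrt(3))^2))^(1/3))/6)


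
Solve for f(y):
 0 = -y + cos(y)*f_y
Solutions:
 f(y) = C1 + Integral(y/cos(y), y)


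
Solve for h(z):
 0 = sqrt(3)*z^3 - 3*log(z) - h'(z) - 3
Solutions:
 h(z) = C1 + sqrt(3)*z^4/4 - 3*z*log(z)


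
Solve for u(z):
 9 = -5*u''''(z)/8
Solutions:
 u(z) = C1 + C2*z + C3*z^2 + C4*z^3 - 3*z^4/5


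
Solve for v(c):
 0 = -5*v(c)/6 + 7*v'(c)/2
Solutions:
 v(c) = C1*exp(5*c/21)


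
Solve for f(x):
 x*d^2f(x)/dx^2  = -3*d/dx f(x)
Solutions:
 f(x) = C1 + C2/x^2


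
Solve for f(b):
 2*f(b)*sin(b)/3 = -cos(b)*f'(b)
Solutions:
 f(b) = C1*cos(b)^(2/3)


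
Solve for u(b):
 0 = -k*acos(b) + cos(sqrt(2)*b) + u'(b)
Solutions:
 u(b) = C1 + k*(b*acos(b) - sqrt(1 - b^2)) - sqrt(2)*sin(sqrt(2)*b)/2


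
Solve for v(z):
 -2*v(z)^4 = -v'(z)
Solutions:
 v(z) = (-1/(C1 + 6*z))^(1/3)
 v(z) = (-1/(C1 + 2*z))^(1/3)*(-3^(2/3) - 3*3^(1/6)*I)/6
 v(z) = (-1/(C1 + 2*z))^(1/3)*(-3^(2/3) + 3*3^(1/6)*I)/6


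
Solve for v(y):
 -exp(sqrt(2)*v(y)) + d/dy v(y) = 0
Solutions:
 v(y) = sqrt(2)*(2*log(-1/(C1 + y)) - log(2))/4


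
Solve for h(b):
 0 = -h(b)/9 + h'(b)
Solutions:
 h(b) = C1*exp(b/9)


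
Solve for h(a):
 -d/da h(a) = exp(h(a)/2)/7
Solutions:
 h(a) = 2*log(1/(C1 + a)) + 2*log(14)


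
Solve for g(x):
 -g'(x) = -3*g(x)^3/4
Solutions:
 g(x) = -sqrt(2)*sqrt(-1/(C1 + 3*x))
 g(x) = sqrt(2)*sqrt(-1/(C1 + 3*x))


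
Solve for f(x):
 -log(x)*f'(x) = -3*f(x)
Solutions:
 f(x) = C1*exp(3*li(x))


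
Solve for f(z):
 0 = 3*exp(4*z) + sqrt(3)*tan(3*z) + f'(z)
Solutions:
 f(z) = C1 - 3*exp(4*z)/4 + sqrt(3)*log(cos(3*z))/3


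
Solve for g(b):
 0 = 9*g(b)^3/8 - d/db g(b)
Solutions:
 g(b) = -2*sqrt(-1/(C1 + 9*b))
 g(b) = 2*sqrt(-1/(C1 + 9*b))


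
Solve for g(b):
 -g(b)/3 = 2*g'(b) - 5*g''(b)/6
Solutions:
 g(b) = C1*exp(b*(6 - sqrt(46))/5) + C2*exp(b*(6 + sqrt(46))/5)


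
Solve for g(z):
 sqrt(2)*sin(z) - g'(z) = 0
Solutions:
 g(z) = C1 - sqrt(2)*cos(z)


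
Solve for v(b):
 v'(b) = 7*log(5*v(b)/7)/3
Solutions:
 -3*Integral(1/(log(_y) - log(7) + log(5)), (_y, v(b)))/7 = C1 - b


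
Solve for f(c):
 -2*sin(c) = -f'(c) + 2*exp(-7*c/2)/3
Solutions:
 f(c) = C1 - 2*cos(c) - 4*exp(-7*c/2)/21


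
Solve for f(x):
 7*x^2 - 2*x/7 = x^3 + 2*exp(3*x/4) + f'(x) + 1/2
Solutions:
 f(x) = C1 - x^4/4 + 7*x^3/3 - x^2/7 - x/2 - 8*exp(3*x/4)/3


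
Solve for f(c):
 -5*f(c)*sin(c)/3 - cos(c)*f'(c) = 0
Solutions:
 f(c) = C1*cos(c)^(5/3)


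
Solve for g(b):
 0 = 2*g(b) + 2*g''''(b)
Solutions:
 g(b) = (C1*sin(sqrt(2)*b/2) + C2*cos(sqrt(2)*b/2))*exp(-sqrt(2)*b/2) + (C3*sin(sqrt(2)*b/2) + C4*cos(sqrt(2)*b/2))*exp(sqrt(2)*b/2)


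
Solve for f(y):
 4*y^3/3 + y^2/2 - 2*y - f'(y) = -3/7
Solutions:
 f(y) = C1 + y^4/3 + y^3/6 - y^2 + 3*y/7


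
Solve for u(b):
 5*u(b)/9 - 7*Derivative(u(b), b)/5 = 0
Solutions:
 u(b) = C1*exp(25*b/63)


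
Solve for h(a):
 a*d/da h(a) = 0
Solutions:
 h(a) = C1


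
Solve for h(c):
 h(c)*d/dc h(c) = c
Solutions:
 h(c) = -sqrt(C1 + c^2)
 h(c) = sqrt(C1 + c^2)


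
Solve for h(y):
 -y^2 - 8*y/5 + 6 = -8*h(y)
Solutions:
 h(y) = y^2/8 + y/5 - 3/4


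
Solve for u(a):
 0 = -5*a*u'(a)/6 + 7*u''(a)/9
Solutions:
 u(a) = C1 + C2*erfi(sqrt(105)*a/14)


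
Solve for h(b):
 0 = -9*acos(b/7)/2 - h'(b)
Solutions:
 h(b) = C1 - 9*b*acos(b/7)/2 + 9*sqrt(49 - b^2)/2


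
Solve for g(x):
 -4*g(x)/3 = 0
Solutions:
 g(x) = 0


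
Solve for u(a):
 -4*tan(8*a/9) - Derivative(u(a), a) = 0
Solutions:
 u(a) = C1 + 9*log(cos(8*a/9))/2


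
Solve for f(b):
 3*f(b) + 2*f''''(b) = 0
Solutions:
 f(b) = (C1*sin(6^(1/4)*b/2) + C2*cos(6^(1/4)*b/2))*exp(-6^(1/4)*b/2) + (C3*sin(6^(1/4)*b/2) + C4*cos(6^(1/4)*b/2))*exp(6^(1/4)*b/2)


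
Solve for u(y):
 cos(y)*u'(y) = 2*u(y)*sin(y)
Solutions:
 u(y) = C1/cos(y)^2


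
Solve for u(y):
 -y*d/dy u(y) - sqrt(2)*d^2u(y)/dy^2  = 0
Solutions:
 u(y) = C1 + C2*erf(2^(1/4)*y/2)


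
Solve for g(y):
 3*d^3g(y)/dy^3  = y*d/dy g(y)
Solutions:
 g(y) = C1 + Integral(C2*airyai(3^(2/3)*y/3) + C3*airybi(3^(2/3)*y/3), y)


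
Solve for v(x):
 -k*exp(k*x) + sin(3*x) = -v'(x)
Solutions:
 v(x) = C1 + exp(k*x) + cos(3*x)/3


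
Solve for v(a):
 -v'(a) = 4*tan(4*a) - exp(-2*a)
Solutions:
 v(a) = C1 - log(tan(4*a)^2 + 1)/2 - exp(-2*a)/2


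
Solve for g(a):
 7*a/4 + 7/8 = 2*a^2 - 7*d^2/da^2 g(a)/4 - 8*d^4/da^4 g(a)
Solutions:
 g(a) = C1 + C2*a + C3*sin(sqrt(14)*a/8) + C4*cos(sqrt(14)*a/8) + 2*a^4/21 - a^3/6 - 1073*a^2/196


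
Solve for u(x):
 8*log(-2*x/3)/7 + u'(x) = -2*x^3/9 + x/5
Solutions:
 u(x) = C1 - x^4/18 + x^2/10 - 8*x*log(-x)/7 + 8*x*(-log(2) + 1 + log(3))/7


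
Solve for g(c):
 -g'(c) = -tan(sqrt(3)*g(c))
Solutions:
 g(c) = sqrt(3)*(pi - asin(C1*exp(sqrt(3)*c)))/3
 g(c) = sqrt(3)*asin(C1*exp(sqrt(3)*c))/3


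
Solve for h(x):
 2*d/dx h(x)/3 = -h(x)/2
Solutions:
 h(x) = C1*exp(-3*x/4)


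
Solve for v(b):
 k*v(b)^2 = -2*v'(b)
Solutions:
 v(b) = 2/(C1 + b*k)


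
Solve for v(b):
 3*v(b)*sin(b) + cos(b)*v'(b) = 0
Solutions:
 v(b) = C1*cos(b)^3


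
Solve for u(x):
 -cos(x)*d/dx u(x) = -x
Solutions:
 u(x) = C1 + Integral(x/cos(x), x)


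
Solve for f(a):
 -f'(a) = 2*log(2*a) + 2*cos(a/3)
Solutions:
 f(a) = C1 - 2*a*log(a) - 2*a*log(2) + 2*a - 6*sin(a/3)


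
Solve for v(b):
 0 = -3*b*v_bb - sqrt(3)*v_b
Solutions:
 v(b) = C1 + C2*b^(1 - sqrt(3)/3)


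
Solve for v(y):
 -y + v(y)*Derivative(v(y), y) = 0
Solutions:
 v(y) = -sqrt(C1 + y^2)
 v(y) = sqrt(C1 + y^2)


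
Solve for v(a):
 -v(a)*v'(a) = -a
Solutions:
 v(a) = -sqrt(C1 + a^2)
 v(a) = sqrt(C1 + a^2)


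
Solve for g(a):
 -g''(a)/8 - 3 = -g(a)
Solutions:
 g(a) = C1*exp(-2*sqrt(2)*a) + C2*exp(2*sqrt(2)*a) + 3


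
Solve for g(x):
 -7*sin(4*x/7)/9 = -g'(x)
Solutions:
 g(x) = C1 - 49*cos(4*x/7)/36


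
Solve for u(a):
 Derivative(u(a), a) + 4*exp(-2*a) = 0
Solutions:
 u(a) = C1 + 2*exp(-2*a)


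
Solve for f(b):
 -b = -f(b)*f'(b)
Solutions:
 f(b) = -sqrt(C1 + b^2)
 f(b) = sqrt(C1 + b^2)


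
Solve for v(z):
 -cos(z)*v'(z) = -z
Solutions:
 v(z) = C1 + Integral(z/cos(z), z)


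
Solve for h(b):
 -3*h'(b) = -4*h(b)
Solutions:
 h(b) = C1*exp(4*b/3)


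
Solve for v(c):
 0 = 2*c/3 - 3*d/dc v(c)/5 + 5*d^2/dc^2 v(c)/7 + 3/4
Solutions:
 v(c) = C1 + C2*exp(21*c/25) + 5*c^2/9 + 1945*c/756


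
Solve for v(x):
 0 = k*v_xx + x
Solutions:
 v(x) = C1 + C2*x - x^3/(6*k)


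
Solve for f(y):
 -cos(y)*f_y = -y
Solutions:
 f(y) = C1 + Integral(y/cos(y), y)


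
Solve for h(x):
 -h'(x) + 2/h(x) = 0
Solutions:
 h(x) = -sqrt(C1 + 4*x)
 h(x) = sqrt(C1 + 4*x)


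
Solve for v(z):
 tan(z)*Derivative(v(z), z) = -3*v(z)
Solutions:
 v(z) = C1/sin(z)^3


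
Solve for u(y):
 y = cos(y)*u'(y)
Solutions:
 u(y) = C1 + Integral(y/cos(y), y)


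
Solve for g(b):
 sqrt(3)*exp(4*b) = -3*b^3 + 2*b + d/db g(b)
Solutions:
 g(b) = C1 + 3*b^4/4 - b^2 + sqrt(3)*exp(4*b)/4


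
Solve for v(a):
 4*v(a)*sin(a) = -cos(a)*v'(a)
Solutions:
 v(a) = C1*cos(a)^4


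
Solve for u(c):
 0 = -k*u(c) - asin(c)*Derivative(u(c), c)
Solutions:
 u(c) = C1*exp(-k*Integral(1/asin(c), c))


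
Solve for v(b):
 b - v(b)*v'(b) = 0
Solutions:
 v(b) = -sqrt(C1 + b^2)
 v(b) = sqrt(C1 + b^2)


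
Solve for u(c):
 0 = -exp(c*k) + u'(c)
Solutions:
 u(c) = C1 + exp(c*k)/k


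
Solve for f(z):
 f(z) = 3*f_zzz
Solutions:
 f(z) = C3*exp(3^(2/3)*z/3) + (C1*sin(3^(1/6)*z/2) + C2*cos(3^(1/6)*z/2))*exp(-3^(2/3)*z/6)


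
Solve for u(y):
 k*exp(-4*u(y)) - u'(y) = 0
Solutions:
 u(y) = log(-I*(C1 + 4*k*y)^(1/4))
 u(y) = log(I*(C1 + 4*k*y)^(1/4))
 u(y) = log(-(C1 + 4*k*y)^(1/4))
 u(y) = log(C1 + 4*k*y)/4


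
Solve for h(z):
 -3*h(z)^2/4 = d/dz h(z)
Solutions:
 h(z) = 4/(C1 + 3*z)


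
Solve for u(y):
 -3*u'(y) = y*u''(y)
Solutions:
 u(y) = C1 + C2/y^2


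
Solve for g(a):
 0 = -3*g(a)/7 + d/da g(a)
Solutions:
 g(a) = C1*exp(3*a/7)


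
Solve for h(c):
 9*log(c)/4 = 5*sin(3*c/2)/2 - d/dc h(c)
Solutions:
 h(c) = C1 - 9*c*log(c)/4 + 9*c/4 - 5*cos(3*c/2)/3


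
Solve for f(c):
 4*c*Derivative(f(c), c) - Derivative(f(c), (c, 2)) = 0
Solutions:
 f(c) = C1 + C2*erfi(sqrt(2)*c)


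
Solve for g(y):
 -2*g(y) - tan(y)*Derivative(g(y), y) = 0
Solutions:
 g(y) = C1/sin(y)^2


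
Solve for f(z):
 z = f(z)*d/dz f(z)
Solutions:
 f(z) = -sqrt(C1 + z^2)
 f(z) = sqrt(C1 + z^2)


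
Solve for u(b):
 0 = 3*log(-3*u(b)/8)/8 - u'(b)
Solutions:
 -8*Integral(1/(log(-_y) - 3*log(2) + log(3)), (_y, u(b)))/3 = C1 - b


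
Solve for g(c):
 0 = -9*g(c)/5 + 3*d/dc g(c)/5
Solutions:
 g(c) = C1*exp(3*c)


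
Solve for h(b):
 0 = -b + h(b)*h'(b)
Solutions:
 h(b) = -sqrt(C1 + b^2)
 h(b) = sqrt(C1 + b^2)


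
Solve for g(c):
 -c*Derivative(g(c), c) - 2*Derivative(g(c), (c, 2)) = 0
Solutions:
 g(c) = C1 + C2*erf(c/2)


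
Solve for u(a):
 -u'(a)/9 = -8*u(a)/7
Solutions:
 u(a) = C1*exp(72*a/7)


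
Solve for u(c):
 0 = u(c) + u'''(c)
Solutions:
 u(c) = C3*exp(-c) + (C1*sin(sqrt(3)*c/2) + C2*cos(sqrt(3)*c/2))*exp(c/2)


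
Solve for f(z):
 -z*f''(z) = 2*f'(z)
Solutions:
 f(z) = C1 + C2/z


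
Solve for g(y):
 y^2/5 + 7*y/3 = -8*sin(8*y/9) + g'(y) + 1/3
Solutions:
 g(y) = C1 + y^3/15 + 7*y^2/6 - y/3 - 9*cos(8*y/9)


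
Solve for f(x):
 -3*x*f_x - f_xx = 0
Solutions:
 f(x) = C1 + C2*erf(sqrt(6)*x/2)


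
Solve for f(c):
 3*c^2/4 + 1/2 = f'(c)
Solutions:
 f(c) = C1 + c^3/4 + c/2


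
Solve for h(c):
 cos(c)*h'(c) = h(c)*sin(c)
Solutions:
 h(c) = C1/cos(c)


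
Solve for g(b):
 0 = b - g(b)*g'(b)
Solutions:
 g(b) = -sqrt(C1 + b^2)
 g(b) = sqrt(C1 + b^2)


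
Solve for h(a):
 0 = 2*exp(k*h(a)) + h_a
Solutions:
 h(a) = Piecewise((log(1/(C1*k + 2*a*k))/k, Ne(k, 0)), (nan, True))
 h(a) = Piecewise((C1 - 2*a, Eq(k, 0)), (nan, True))


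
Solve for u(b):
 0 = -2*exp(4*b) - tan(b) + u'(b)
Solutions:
 u(b) = C1 + exp(4*b)/2 - log(cos(b))


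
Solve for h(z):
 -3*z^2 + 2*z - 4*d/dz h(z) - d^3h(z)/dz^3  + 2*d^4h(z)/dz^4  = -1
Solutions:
 h(z) = C1 + C2*exp(z*(-(12*sqrt(327) + 217)^(1/3) - 1/(12*sqrt(327) + 217)^(1/3) + 2)/12)*sin(sqrt(3)*z*(-(12*sqrt(327) + 217)^(1/3) + (12*sqrt(327) + 217)^(-1/3))/12) + C3*exp(z*(-(12*sqrt(327) + 217)^(1/3) - 1/(12*sqrt(327) + 217)^(1/3) + 2)/12)*cos(sqrt(3)*z*(-(12*sqrt(327) + 217)^(1/3) + (12*sqrt(327) + 217)^(-1/3))/12) + C4*exp(z*((12*sqrt(327) + 217)^(-1/3) + 1 + (12*sqrt(327) + 217)^(1/3))/6) - z^3/4 + z^2/4 + 5*z/8


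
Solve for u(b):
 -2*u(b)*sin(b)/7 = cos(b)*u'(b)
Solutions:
 u(b) = C1*cos(b)^(2/7)


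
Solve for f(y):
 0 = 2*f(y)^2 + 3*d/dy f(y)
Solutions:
 f(y) = 3/(C1 + 2*y)


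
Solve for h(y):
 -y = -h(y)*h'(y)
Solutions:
 h(y) = -sqrt(C1 + y^2)
 h(y) = sqrt(C1 + y^2)


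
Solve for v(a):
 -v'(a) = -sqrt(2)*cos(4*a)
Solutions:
 v(a) = C1 + sqrt(2)*sin(4*a)/4


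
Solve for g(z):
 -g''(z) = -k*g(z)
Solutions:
 g(z) = C1*exp(-sqrt(k)*z) + C2*exp(sqrt(k)*z)


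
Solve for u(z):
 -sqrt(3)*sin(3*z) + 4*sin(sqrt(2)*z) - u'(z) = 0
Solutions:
 u(z) = C1 + sqrt(3)*cos(3*z)/3 - 2*sqrt(2)*cos(sqrt(2)*z)


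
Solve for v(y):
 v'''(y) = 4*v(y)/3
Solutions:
 v(y) = C3*exp(6^(2/3)*y/3) + (C1*sin(2^(2/3)*3^(1/6)*y/2) + C2*cos(2^(2/3)*3^(1/6)*y/2))*exp(-6^(2/3)*y/6)


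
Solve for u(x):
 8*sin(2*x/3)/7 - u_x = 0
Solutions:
 u(x) = C1 - 12*cos(2*x/3)/7


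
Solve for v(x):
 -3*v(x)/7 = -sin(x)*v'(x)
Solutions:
 v(x) = C1*(cos(x) - 1)^(3/14)/(cos(x) + 1)^(3/14)


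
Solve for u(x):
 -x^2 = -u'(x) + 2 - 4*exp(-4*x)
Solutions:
 u(x) = C1 + x^3/3 + 2*x + exp(-4*x)


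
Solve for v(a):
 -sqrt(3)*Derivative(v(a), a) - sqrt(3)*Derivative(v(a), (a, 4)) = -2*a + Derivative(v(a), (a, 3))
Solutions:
 v(a) = C1 + C2*exp(a*(-4*sqrt(3) + 2*18^(1/3)/(2*sqrt(3) + 243 + sqrt(-12 + (2*sqrt(3) + 243)^2))^(1/3) + 12^(1/3)*(2*sqrt(3) + 243 + sqrt(-12 + (2*sqrt(3) + 243)^2))^(1/3))/36)*sin(2^(1/3)*3^(1/6)*a*(-2^(1/3)*3^(2/3)*(2*sqrt(3) + 243 + 9*sqrt(-4/27 + (2*sqrt(3)/9 + 27)^2))^(1/3) + 6/(2*sqrt(3) + 243 + 9*sqrt(-4/27 + (2*sqrt(3)/9 + 27)^2))^(1/3))/36) + C3*exp(a*(-4*sqrt(3) + 2*18^(1/3)/(2*sqrt(3) + 243 + sqrt(-12 + (2*sqrt(3) + 243)^2))^(1/3) + 12^(1/3)*(2*sqrt(3) + 243 + sqrt(-12 + (2*sqrt(3) + 243)^2))^(1/3))/36)*cos(2^(1/3)*3^(1/6)*a*(-2^(1/3)*3^(2/3)*(2*sqrt(3) + 243 + 9*sqrt(-4/27 + (2*sqrt(3)/9 + 27)^2))^(1/3) + 6/(2*sqrt(3) + 243 + 9*sqrt(-4/27 + (2*sqrt(3)/9 + 27)^2))^(1/3))/36) + C4*exp(-a*(2*18^(1/3)/(2*sqrt(3) + 243 + sqrt(-12 + (2*sqrt(3) + 243)^2))^(1/3) + 2*sqrt(3) + 12^(1/3)*(2*sqrt(3) + 243 + sqrt(-12 + (2*sqrt(3) + 243)^2))^(1/3))/18) + sqrt(3)*a^2/3


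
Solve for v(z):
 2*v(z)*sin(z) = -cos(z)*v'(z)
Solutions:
 v(z) = C1*cos(z)^2


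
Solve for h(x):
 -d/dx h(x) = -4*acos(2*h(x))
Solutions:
 Integral(1/acos(2*_y), (_y, h(x))) = C1 + 4*x


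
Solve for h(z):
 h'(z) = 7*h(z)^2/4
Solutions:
 h(z) = -4/(C1 + 7*z)


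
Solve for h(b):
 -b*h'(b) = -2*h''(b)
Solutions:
 h(b) = C1 + C2*erfi(b/2)


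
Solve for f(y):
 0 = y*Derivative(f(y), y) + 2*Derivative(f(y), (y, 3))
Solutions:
 f(y) = C1 + Integral(C2*airyai(-2^(2/3)*y/2) + C3*airybi(-2^(2/3)*y/2), y)


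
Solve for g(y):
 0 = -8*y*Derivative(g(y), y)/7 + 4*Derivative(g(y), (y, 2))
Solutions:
 g(y) = C1 + C2*erfi(sqrt(7)*y/7)


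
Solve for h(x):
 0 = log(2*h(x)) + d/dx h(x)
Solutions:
 Integral(1/(log(_y) + log(2)), (_y, h(x))) = C1 - x


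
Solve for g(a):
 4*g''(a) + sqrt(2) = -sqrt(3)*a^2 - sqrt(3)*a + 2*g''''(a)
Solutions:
 g(a) = C1 + C2*a + C3*exp(-sqrt(2)*a) + C4*exp(sqrt(2)*a) - sqrt(3)*a^4/48 - sqrt(3)*a^3/24 + a^2*(-sqrt(3) - sqrt(2))/8


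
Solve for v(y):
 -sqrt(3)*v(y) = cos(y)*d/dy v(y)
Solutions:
 v(y) = C1*(sin(y) - 1)^(sqrt(3)/2)/(sin(y) + 1)^(sqrt(3)/2)


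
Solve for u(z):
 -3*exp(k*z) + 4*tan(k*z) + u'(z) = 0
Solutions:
 u(z) = C1 + 3*Piecewise((exp(k*z)/k, Ne(k, 0)), (z, True)) - 4*Piecewise((-log(cos(k*z))/k, Ne(k, 0)), (0, True))


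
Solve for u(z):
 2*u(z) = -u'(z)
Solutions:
 u(z) = C1*exp(-2*z)


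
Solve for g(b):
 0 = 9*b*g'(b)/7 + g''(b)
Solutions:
 g(b) = C1 + C2*erf(3*sqrt(14)*b/14)


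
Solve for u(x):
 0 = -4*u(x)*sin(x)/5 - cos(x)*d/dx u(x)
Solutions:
 u(x) = C1*cos(x)^(4/5)


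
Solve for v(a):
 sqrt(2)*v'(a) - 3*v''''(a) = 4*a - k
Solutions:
 v(a) = C1 + C4*exp(2^(1/6)*3^(2/3)*a/3) + sqrt(2)*a^2 - sqrt(2)*a*k/2 + (C2*sin(6^(1/6)*a/2) + C3*cos(6^(1/6)*a/2))*exp(-2^(1/6)*3^(2/3)*a/6)


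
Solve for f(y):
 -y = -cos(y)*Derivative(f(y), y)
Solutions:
 f(y) = C1 + Integral(y/cos(y), y)


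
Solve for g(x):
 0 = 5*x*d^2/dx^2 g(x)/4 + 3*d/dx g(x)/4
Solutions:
 g(x) = C1 + C2*x^(2/5)


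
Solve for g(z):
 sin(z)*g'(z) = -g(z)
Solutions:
 g(z) = C1*sqrt(cos(z) + 1)/sqrt(cos(z) - 1)


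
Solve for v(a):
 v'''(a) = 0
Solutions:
 v(a) = C1 + C2*a + C3*a^2


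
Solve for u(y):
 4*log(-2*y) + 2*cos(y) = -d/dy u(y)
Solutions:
 u(y) = C1 - 4*y*log(-y) - 4*y*log(2) + 4*y - 2*sin(y)


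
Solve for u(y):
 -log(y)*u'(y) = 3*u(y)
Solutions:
 u(y) = C1*exp(-3*li(y))


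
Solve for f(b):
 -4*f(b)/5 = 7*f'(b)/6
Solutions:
 f(b) = C1*exp(-24*b/35)


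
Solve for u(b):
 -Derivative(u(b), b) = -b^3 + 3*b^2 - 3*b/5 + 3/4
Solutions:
 u(b) = C1 + b^4/4 - b^3 + 3*b^2/10 - 3*b/4


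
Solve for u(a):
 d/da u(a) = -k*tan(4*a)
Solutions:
 u(a) = C1 + k*log(cos(4*a))/4


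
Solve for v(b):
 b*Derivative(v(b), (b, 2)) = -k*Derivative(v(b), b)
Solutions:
 v(b) = C1 + b^(1 - re(k))*(C2*sin(log(b)*Abs(im(k))) + C3*cos(log(b)*im(k)))


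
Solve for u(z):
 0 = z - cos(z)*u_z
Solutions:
 u(z) = C1 + Integral(z/cos(z), z)


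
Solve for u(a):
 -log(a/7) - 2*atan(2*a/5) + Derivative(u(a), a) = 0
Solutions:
 u(a) = C1 + a*log(a) + 2*a*atan(2*a/5) - a*log(7) - a - 5*log(4*a^2 + 25)/2


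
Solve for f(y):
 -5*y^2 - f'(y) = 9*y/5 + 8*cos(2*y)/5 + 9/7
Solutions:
 f(y) = C1 - 5*y^3/3 - 9*y^2/10 - 9*y/7 - 8*sin(y)*cos(y)/5


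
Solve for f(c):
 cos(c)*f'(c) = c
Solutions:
 f(c) = C1 + Integral(c/cos(c), c)


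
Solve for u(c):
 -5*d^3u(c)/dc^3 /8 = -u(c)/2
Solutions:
 u(c) = C3*exp(10^(2/3)*c/5) + (C1*sin(10^(2/3)*sqrt(3)*c/10) + C2*cos(10^(2/3)*sqrt(3)*c/10))*exp(-10^(2/3)*c/10)


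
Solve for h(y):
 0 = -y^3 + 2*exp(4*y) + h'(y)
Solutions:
 h(y) = C1 + y^4/4 - exp(4*y)/2


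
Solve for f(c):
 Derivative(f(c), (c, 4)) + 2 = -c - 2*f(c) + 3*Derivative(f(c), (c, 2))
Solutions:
 f(c) = C1*exp(-c) + C2*exp(c) + C3*exp(-sqrt(2)*c) + C4*exp(sqrt(2)*c) - c/2 - 1


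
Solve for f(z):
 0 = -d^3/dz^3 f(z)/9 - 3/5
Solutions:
 f(z) = C1 + C2*z + C3*z^2 - 9*z^3/10


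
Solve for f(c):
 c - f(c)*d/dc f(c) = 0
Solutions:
 f(c) = -sqrt(C1 + c^2)
 f(c) = sqrt(C1 + c^2)


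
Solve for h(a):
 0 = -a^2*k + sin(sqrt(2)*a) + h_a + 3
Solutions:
 h(a) = C1 + a^3*k/3 - 3*a + sqrt(2)*cos(sqrt(2)*a)/2


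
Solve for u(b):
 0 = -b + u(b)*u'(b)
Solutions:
 u(b) = -sqrt(C1 + b^2)
 u(b) = sqrt(C1 + b^2)


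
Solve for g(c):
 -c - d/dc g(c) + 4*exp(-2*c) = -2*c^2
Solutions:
 g(c) = C1 + 2*c^3/3 - c^2/2 - 2*exp(-2*c)


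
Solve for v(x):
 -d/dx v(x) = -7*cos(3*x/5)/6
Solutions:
 v(x) = C1 + 35*sin(3*x/5)/18


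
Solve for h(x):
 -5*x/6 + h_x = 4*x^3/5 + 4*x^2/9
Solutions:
 h(x) = C1 + x^4/5 + 4*x^3/27 + 5*x^2/12


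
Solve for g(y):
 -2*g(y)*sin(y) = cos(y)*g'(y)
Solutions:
 g(y) = C1*cos(y)^2


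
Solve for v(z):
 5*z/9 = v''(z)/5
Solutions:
 v(z) = C1 + C2*z + 25*z^3/54


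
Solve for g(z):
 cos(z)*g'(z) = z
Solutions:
 g(z) = C1 + Integral(z/cos(z), z)


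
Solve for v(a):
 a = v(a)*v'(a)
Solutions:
 v(a) = -sqrt(C1 + a^2)
 v(a) = sqrt(C1 + a^2)


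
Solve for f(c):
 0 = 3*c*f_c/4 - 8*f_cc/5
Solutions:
 f(c) = C1 + C2*erfi(sqrt(15)*c/8)


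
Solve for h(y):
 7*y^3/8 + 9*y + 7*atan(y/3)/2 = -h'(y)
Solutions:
 h(y) = C1 - 7*y^4/32 - 9*y^2/2 - 7*y*atan(y/3)/2 + 21*log(y^2 + 9)/4


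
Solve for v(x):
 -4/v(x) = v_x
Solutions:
 v(x) = -sqrt(C1 - 8*x)
 v(x) = sqrt(C1 - 8*x)


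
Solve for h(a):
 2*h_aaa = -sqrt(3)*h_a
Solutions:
 h(a) = C1 + C2*sin(sqrt(2)*3^(1/4)*a/2) + C3*cos(sqrt(2)*3^(1/4)*a/2)


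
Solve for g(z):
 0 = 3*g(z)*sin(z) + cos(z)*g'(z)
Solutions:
 g(z) = C1*cos(z)^3


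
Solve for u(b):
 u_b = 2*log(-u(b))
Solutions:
 -li(-u(b)) = C1 + 2*b


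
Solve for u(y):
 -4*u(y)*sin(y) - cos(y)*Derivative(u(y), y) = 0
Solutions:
 u(y) = C1*cos(y)^4


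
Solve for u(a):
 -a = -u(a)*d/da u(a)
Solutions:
 u(a) = -sqrt(C1 + a^2)
 u(a) = sqrt(C1 + a^2)


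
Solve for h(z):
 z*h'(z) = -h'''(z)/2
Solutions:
 h(z) = C1 + Integral(C2*airyai(-2^(1/3)*z) + C3*airybi(-2^(1/3)*z), z)


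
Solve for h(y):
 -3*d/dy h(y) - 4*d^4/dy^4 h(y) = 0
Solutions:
 h(y) = C1 + C4*exp(-6^(1/3)*y/2) + (C2*sin(2^(1/3)*3^(5/6)*y/4) + C3*cos(2^(1/3)*3^(5/6)*y/4))*exp(6^(1/3)*y/4)


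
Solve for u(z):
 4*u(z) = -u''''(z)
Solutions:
 u(z) = (C1*sin(z) + C2*cos(z))*exp(-z) + (C3*sin(z) + C4*cos(z))*exp(z)


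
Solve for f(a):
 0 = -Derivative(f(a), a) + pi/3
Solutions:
 f(a) = C1 + pi*a/3


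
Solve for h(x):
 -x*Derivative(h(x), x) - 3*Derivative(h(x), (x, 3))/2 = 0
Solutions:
 h(x) = C1 + Integral(C2*airyai(-2^(1/3)*3^(2/3)*x/3) + C3*airybi(-2^(1/3)*3^(2/3)*x/3), x)


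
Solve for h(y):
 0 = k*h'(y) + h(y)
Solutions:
 h(y) = C1*exp(-y/k)


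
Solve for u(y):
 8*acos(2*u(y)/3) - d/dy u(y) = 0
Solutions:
 Integral(1/acos(2*_y/3), (_y, u(y))) = C1 + 8*y


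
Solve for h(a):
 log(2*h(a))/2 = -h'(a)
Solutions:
 2*Integral(1/(log(_y) + log(2)), (_y, h(a))) = C1 - a


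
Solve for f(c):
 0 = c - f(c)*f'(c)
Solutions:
 f(c) = -sqrt(C1 + c^2)
 f(c) = sqrt(C1 + c^2)


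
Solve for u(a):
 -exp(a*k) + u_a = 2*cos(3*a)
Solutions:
 u(a) = C1 + 2*sin(3*a)/3 + exp(a*k)/k


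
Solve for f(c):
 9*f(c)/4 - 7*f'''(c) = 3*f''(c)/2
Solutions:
 f(c) = C1*exp(-c*((21*sqrt(439) + 440)^(-1/3) + 2 + (21*sqrt(439) + 440)^(1/3))/28)*sin(sqrt(3)*c*(-(21*sqrt(439) + 440)^(1/3) + (21*sqrt(439) + 440)^(-1/3))/28) + C2*exp(-c*((21*sqrt(439) + 440)^(-1/3) + 2 + (21*sqrt(439) + 440)^(1/3))/28)*cos(sqrt(3)*c*(-(21*sqrt(439) + 440)^(1/3) + (21*sqrt(439) + 440)^(-1/3))/28) + C3*exp(c*(-1 + (21*sqrt(439) + 440)^(-1/3) + (21*sqrt(439) + 440)^(1/3))/14)


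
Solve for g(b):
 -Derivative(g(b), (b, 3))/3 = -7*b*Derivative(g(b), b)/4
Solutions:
 g(b) = C1 + Integral(C2*airyai(42^(1/3)*b/2) + C3*airybi(42^(1/3)*b/2), b)


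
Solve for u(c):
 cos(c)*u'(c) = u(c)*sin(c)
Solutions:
 u(c) = C1/cos(c)


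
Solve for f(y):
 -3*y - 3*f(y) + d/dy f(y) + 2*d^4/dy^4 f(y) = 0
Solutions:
 f(y) = C1*exp(y*(-4 - 4*2^(2/3)/(67 + 9*sqrt(57))^(1/3) + 2^(1/3)*(67 + 9*sqrt(57))^(1/3))/12)*sin(2^(1/3)*sqrt(3)*y*(4*2^(1/3)/(67 + 9*sqrt(57))^(1/3) + (67 + 9*sqrt(57))^(1/3))/12) + C2*exp(y*(-4 - 4*2^(2/3)/(67 + 9*sqrt(57))^(1/3) + 2^(1/3)*(67 + 9*sqrt(57))^(1/3))/12)*cos(2^(1/3)*sqrt(3)*y*(4*2^(1/3)/(67 + 9*sqrt(57))^(1/3) + (67 + 9*sqrt(57))^(1/3))/12) + C3*exp(y) + C4*exp(y*(-2^(1/3)*(67 + 9*sqrt(57))^(1/3) - 2 + 4*2^(2/3)/(67 + 9*sqrt(57))^(1/3))/6) - y - 1/3


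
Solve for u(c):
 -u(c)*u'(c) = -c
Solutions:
 u(c) = -sqrt(C1 + c^2)
 u(c) = sqrt(C1 + c^2)


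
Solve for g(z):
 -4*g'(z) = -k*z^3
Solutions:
 g(z) = C1 + k*z^4/16


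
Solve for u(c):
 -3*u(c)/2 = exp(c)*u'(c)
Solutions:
 u(c) = C1*exp(3*exp(-c)/2)


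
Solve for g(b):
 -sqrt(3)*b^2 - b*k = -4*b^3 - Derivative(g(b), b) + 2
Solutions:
 g(b) = C1 - b^4 + sqrt(3)*b^3/3 + b^2*k/2 + 2*b


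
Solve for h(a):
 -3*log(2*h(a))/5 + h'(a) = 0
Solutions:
 -5*Integral(1/(log(_y) + log(2)), (_y, h(a)))/3 = C1 - a


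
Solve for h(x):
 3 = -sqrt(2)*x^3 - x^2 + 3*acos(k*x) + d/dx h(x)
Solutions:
 h(x) = C1 + sqrt(2)*x^4/4 + x^3/3 + 3*x - 3*Piecewise((x*acos(k*x) - sqrt(-k^2*x^2 + 1)/k, Ne(k, 0)), (pi*x/2, True))


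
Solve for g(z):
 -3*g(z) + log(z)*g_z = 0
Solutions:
 g(z) = C1*exp(3*li(z))


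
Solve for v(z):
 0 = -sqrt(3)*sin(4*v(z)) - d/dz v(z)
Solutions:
 v(z) = -acos((-C1 - exp(8*sqrt(3)*z))/(C1 - exp(8*sqrt(3)*z)))/4 + pi/2
 v(z) = acos((-C1 - exp(8*sqrt(3)*z))/(C1 - exp(8*sqrt(3)*z)))/4


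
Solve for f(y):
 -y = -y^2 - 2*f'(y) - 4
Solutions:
 f(y) = C1 - y^3/6 + y^2/4 - 2*y


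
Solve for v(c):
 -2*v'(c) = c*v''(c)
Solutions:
 v(c) = C1 + C2/c


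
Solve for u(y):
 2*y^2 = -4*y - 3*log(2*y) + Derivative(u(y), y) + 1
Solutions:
 u(y) = C1 + 2*y^3/3 + 2*y^2 + 3*y*log(y) - 4*y + y*log(8)


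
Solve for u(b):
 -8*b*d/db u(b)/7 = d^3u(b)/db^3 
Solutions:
 u(b) = C1 + Integral(C2*airyai(-2*7^(2/3)*b/7) + C3*airybi(-2*7^(2/3)*b/7), b)


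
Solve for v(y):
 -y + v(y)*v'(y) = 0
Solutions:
 v(y) = -sqrt(C1 + y^2)
 v(y) = sqrt(C1 + y^2)


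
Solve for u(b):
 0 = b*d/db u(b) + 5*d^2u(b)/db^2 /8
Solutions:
 u(b) = C1 + C2*erf(2*sqrt(5)*b/5)


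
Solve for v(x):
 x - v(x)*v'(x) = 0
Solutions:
 v(x) = -sqrt(C1 + x^2)
 v(x) = sqrt(C1 + x^2)


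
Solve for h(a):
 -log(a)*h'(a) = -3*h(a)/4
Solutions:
 h(a) = C1*exp(3*li(a)/4)


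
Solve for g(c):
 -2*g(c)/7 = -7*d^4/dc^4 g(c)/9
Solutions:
 g(c) = C1*exp(-2^(1/4)*sqrt(21)*c/7) + C2*exp(2^(1/4)*sqrt(21)*c/7) + C3*sin(2^(1/4)*sqrt(21)*c/7) + C4*cos(2^(1/4)*sqrt(21)*c/7)


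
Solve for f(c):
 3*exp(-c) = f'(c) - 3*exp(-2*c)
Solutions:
 f(c) = C1 - 3*exp(-c) - 3*exp(-2*c)/2


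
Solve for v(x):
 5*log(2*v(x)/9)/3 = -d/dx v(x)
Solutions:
 3*Integral(1/(log(_y) - 2*log(3) + log(2)), (_y, v(x)))/5 = C1 - x


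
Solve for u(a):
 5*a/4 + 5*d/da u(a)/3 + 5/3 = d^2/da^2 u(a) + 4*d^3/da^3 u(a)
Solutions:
 u(a) = C1 + C2*exp(a*(-3 + sqrt(249))/24) + C3*exp(-a*(3 + sqrt(249))/24) - 3*a^2/8 - 29*a/20


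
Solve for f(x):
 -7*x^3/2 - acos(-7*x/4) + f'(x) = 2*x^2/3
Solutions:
 f(x) = C1 + 7*x^4/8 + 2*x^3/9 + x*acos(-7*x/4) + sqrt(16 - 49*x^2)/7


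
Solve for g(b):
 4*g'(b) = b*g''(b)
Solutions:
 g(b) = C1 + C2*b^5


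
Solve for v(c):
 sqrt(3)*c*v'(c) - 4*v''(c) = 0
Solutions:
 v(c) = C1 + C2*erfi(sqrt(2)*3^(1/4)*c/4)


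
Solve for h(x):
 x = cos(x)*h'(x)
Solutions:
 h(x) = C1 + Integral(x/cos(x), x)


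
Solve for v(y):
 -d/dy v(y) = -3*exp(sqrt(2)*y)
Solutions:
 v(y) = C1 + 3*sqrt(2)*exp(sqrt(2)*y)/2


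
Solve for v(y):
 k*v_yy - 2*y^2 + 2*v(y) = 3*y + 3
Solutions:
 v(y) = C1*exp(-sqrt(2)*y*sqrt(-1/k)) + C2*exp(sqrt(2)*y*sqrt(-1/k)) - k + y^2 + 3*y/2 + 3/2


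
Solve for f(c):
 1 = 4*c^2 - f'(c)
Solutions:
 f(c) = C1 + 4*c^3/3 - c
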